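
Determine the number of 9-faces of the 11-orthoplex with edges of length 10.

Number of 9-faces = 2^(9+1) · C(11,9+1) = 1024 · 11 = 11264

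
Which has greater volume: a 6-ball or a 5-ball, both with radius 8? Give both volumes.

V_6(8) ≈ 1.35468e+06. V_5(8) ≈ 172484. The 6-ball is larger.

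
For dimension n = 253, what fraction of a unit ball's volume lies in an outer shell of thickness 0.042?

1 - (1-0.042)^253 ≈ 0.999981 ≈ 99.998070%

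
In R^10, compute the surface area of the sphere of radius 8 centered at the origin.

S = n·V_n(r)/r = 10·V_10(8)/8 (volume-to-surface relation), giving 33554432·π^5/3 ≈ 3.42277e+09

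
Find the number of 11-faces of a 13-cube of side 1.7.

Number of 11-faces = C(13,11) · 2^(13-11) = 78 · 4 = 312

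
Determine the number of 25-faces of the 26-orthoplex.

Number of 25-faces = 2^(25+1) · C(26,25+1) = 67108864 · 1 = 67108864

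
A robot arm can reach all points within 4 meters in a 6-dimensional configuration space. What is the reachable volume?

Volume = π^{6/2}·(4)^6/Γ(4) = 2048·π^3/3 ≈ 21167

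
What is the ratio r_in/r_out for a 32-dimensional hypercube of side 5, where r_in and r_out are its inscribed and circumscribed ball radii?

r_in = 5/2 (half the side); r_out = 5√32/2 (half the diagonal). Ratio = 1/√32 ≈ 0.176777.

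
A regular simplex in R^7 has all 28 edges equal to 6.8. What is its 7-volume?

Volume = 6.8^7 · √(8/2^7) / 7! ≈ 33.3482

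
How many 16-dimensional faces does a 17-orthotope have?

Choose 16 of 17 axes to span the face (C(17,16) = 17 ways), then fix each of the remaining 1 coordinate at one of its two extreme values (2^1 = 2 ways): 17·2 = 34.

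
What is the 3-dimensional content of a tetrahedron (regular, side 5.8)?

Volume = (√2/12) · 5.8³ = 22.9942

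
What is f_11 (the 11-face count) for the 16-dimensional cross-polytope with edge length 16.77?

An n-cross-polytope has 2^(k+1)·C(n,k+1) k-faces. Here 2^12·C(16,12) = 4096·1820 = 7454720.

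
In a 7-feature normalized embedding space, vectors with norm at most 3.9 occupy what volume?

Volume = π^{7/2}·(3.9)^7/Γ(9/2) ≈ 64838.4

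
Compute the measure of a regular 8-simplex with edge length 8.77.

Volume = 8.77^8 · √(9/2^8) / 8! ≈ 162.734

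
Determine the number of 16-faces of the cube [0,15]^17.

An n-cube has C(n,k)·2^(n-k) k-faces. Here C(17,16)·2^1 = 17·2 = 34.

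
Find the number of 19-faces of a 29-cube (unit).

f_19(29-cube) = (29 choose 19) · 2^10 = 20510730240.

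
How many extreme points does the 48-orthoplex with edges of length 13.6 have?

The vertices are ±e_1, ..., ±e_48, so there are 2·48 = 96.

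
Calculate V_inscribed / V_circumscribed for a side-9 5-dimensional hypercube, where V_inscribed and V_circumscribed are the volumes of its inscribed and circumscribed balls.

Volume scales as r^n, and r_in/r_out = 1/√5, giving (1/√5)^5 ≈ 0.0178885.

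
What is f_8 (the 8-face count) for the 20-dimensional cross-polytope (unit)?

Each 8-face is the convex hull of 9 vertices, one chosen as ±e_i from each of 9 distinct axes: 2^9·C(20,9) = 85995520.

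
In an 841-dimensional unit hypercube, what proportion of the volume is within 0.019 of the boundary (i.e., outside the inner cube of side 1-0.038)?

Shell fraction = 1 - (1-0.038)^841 ≈ 1 - 7.083e-15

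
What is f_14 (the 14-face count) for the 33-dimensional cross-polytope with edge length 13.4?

f_14(33-orthoplex) = 2^15 · (33 choose 15) = 33985603829760.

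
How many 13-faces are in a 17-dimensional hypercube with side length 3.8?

f_13(17-cube) = (17 choose 13) · 2^4 = 38080.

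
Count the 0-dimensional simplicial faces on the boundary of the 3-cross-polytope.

An n-cross-polytope has 2^(k+1)·C(n,k+1) k-faces. Here 2^1·C(3,1) = 2·3 = 6.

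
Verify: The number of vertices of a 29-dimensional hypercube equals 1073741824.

False. The 29-cube has 2^29 = 536870912 vertices.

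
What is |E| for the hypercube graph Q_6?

Number of 1-faces = C(6,1)·2^(6-1) = 6·32 = 192.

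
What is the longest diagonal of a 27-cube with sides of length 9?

The space diagonal of an n-cube of side s is s√n. Here 9·√27 ≈ 46.7654.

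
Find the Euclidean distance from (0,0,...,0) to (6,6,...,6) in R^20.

||(6,6,...,6)|| = √(20)·6 ≈ 26.8328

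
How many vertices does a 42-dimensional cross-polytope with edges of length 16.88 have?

The vertices are ±e_1, ..., ±e_42, so there are 2·42 = 84.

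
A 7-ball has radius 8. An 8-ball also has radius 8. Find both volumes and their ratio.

V_7(8) ≈ 9.90855e+06. V_8(8) ≈ 6.80939e+07. Ratio V_7/V_8 ≈ 0.1455.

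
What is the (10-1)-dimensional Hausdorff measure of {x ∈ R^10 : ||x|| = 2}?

S_10(2) = 2·π^(10/2)·(2)^9 / Γ(10/2) = 128·π^5/3 ≈ 13056.8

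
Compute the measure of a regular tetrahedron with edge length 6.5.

Volume = (√2/12) · 6.5³ = 32.3649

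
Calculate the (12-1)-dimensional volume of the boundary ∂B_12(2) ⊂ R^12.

S = n·V_n(r)/r = 12·V_12(2)/2 (volume-to-surface relation), giving 512·π^6/15 ≈ 32815.4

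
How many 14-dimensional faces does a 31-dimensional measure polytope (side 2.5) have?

f_14(31-cube) = (31 choose 14) · 2^17 = 34758003916800.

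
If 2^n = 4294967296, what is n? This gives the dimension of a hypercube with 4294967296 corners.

n = log_2(4294967296) = 32.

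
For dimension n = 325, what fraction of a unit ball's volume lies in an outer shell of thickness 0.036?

1 - (1-0.036)^325 ≈ 0.999993 ≈ 99.999332%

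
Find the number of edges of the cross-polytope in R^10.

f_1(10-orthoplex) = 2^2 · (10 choose 2) = 180.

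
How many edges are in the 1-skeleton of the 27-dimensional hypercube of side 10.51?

Each of the 2^27 = 134217728 vertices has degree 27; total edges = 27·2^27/2 = 1811939328.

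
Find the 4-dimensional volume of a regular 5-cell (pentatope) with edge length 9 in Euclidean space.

Volume = 9^4 · √(5/2^4) / 4! ≈ 152.821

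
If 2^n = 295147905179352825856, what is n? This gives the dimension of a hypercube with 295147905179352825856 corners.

2^n = 295147905179352825856 ⇒ n = log_2(295147905179352825856) = 68.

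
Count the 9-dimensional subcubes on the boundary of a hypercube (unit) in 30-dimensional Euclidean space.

Number of 9-faces = C(30,9) · 2^(30-9) = 14307150 · 2097152 = 30004268236800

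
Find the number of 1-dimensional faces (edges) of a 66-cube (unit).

An n-cube has n·2^(n-1) edges. With n = 66: 66·36893488147419103232 = 2434970217729660813312.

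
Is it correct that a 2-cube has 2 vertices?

False. The 2-cube has 2^2 = 4 vertices.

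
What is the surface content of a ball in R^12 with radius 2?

The surface area of an n-ball is 2π^(n/2) r^(n-1) / Γ(n/2). For n=12, r=2: 512·π^6/15 ≈ 32815.4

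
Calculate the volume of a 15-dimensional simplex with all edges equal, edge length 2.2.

Volume = 2.2^15 · √(16/2^15) / 15! ≈ 2.313e-09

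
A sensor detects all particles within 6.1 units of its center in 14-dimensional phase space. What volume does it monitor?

V_14(6.1) = π^(14/2) · (6.1)^14 / Γ(14/2 + 1) ≈ 5.91884e+10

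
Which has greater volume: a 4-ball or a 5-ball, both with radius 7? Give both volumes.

V_4(7) ≈ 11848.5. V_5(7) ≈ 88468.5. The 5-ball is larger.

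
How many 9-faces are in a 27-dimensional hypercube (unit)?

Choose 9 of 27 axes to span the face (C(27,9) = 4686825 ways), then fix each of the remaining 18 coordinates at one of its two extreme values (2^18 = 262144 ways): 4686825·262144 = 1228623052800.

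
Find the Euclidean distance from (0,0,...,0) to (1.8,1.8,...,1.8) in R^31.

Diagonal = √31 · 1.8 ≈ 10.022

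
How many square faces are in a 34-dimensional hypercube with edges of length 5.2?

An n-cube has C(n,k)·2^(n-k) k-faces. Here C(34,2)·2^32 = 561·4294967296 = 2409476653056.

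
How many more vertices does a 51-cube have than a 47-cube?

The 51-cube has 2^51 = 2251799813685248 vertices. The 47-cube has 2^47 = 140737488355328 vertices. Difference: 2251799813685248 - 140737488355328 = 2111062325329920.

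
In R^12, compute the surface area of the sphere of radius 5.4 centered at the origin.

S = n·V_n(r)/r = 12·V_12(5.4)/5.4 (volume-to-surface relation), giving 1.82423e+09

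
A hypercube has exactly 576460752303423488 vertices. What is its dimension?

The n-cube has 2^n vertices, and 576460752303423488 = 2^59, so n = 59.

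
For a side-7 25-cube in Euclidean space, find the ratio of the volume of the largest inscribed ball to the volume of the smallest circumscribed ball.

Volume scales as r^n, and r_in/r_out = 1/√25, giving (1/√25)^25 ≈ 3.35544e-18.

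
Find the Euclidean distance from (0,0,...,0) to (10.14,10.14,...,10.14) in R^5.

d = √(10.14² + 10.14² + ... + 10.14²) [5 terms] = √(5·10.14²) = 10.14√5 ≈ 22.6737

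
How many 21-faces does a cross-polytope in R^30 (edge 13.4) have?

Number of 21-faces = 2^(21+1) · C(30,21+1) = 4194304 · 5852925 = 24548946739200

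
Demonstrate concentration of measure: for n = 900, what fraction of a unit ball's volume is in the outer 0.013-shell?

1 - (1-0.013)^900 ≈ 0.999992 ≈ 99.999232%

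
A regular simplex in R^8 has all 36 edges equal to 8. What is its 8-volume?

Volume = 8^8 · √(9/2^8) / 8! ≈ 78.019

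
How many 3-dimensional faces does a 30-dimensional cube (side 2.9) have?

An n-cube has C(n,k)·2^(n-k) k-faces. Here C(30,3)·2^27 = 4060·134217728 = 544923975680.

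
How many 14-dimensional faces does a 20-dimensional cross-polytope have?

An n-cross-polytope has 2^(k+1)·C(n,k+1) k-faces. Here 2^15·C(20,15) = 32768·15504 = 508035072.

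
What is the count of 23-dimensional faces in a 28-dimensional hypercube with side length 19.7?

Choose 23 of 28 axes to span the face (C(28,23) = 98280 ways), then fix each of the remaining 5 coordinates at one of its two extreme values (2^5 = 32 ways): 98280·32 = 3144960.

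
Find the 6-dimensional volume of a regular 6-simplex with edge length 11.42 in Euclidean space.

For a regular n-simplex with edge a, V = (a^n / n!)·√((n+1)/2^n). With a=11.42, n=6: V ≈ 1018.88.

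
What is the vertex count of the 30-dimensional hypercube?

An n-cube has 2^n vertices; for n = 30 that is 2^30 = 1073741824.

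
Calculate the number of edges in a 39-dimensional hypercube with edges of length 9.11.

The 39-cube has n·2^(n-1) = 39·2^38 = 39·274877906944 = 10720238370816 edges.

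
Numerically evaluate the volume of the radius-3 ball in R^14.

The n-ball volume is π^(n/2)·r^n/Γ(n/2+1). With n=14, r=3: V = 531441·π^7/560 ≈ 2.86626e+06.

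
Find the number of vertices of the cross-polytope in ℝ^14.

f_0(14-orthoplex) = 2^1 · (14 choose 1) = 28.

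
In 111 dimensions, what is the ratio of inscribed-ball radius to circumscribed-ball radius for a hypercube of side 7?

r_in / r_out = (7/2) / (7√111/2) = 1/√111 ≈ 0.0949158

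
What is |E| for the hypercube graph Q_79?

The 79-cube has n·2^(n-1) = 79·2^78 = 79·302231454903657293676544 = 23876284937388926200446976 edges.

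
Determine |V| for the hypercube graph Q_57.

The 57-cube has 2^57 = 144115188075855872 vertices.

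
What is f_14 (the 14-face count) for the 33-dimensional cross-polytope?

Number of 14-faces = 2^(14+1) · C(33,14+1) = 32768 · 1037158320 = 33985603829760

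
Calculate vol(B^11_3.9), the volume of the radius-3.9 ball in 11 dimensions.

V_11(3.9) = π^(11/2) · (3.9)^11 / Γ(11/2 + 1) ≈ 5.98157e+06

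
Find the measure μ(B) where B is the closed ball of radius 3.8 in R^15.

The n-ball volume is π^(n/2)·r^n/Γ(n/2+1). With n=15, r=3.8: V ≈ 1.89751e+08.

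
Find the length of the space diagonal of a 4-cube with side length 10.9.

Diagonal = √4 · 10.9 = 21.8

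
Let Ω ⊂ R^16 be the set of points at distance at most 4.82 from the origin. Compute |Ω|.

The n-ball volume is π^(n/2)·r^n/Γ(n/2+1). With n=16, r=4.82: V ≈ 1.99724e+10.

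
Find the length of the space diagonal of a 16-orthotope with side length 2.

Diagonal = √16 · 2 = 8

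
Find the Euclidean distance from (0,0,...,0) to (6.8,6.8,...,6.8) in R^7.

The space diagonal of an n-cube of side s is s√n. Here 6.8·√7 ≈ 17.9911.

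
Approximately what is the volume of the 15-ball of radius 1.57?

V_15(1.57) = π^(15/2) · (1.57)^15 / Γ(15/2 + 1) ≈ 331.074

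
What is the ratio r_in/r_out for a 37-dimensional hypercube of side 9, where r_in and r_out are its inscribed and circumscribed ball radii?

For an n-cube of any side s, the inradius is s/2 and the circumradius is s√n/2, so the ratio is 1/√37 ≈ 0.164399.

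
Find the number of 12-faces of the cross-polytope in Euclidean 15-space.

Each 12-face is the convex hull of 13 vertices, one chosen as ±e_i from each of 13 distinct axes: 2^13·C(15,13) = 860160.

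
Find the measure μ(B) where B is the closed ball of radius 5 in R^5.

V_5(5) = π^(5/2) · (5)^5 / Γ(5/2 + 1) = 5000·π^2/3 ≈ 16449.3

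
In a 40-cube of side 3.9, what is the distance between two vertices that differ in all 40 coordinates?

Diagonal = √40 · 3.9 ≈ 24.6658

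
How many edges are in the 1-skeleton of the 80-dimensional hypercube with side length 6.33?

Number of 1-faces = C(80,1)·2^(80-1) = 80·604462909807314587353088 = 48357032784585166988247040.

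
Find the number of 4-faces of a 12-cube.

f_4(12-cube) = (12 choose 4) · 2^8 = 126720.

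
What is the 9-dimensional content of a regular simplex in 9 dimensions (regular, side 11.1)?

For a regular n-simplex with edge a, V = (a^n / n!)·√((n+1)/2^n). With a=11.1, n=9: V ≈ 985.165.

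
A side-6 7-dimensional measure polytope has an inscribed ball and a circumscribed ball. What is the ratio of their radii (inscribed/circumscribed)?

r_in / r_out = (6/2) / (6√7/2) = 1/√7 ≈ 0.377964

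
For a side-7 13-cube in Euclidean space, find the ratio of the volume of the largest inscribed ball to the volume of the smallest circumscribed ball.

Volume scales as r^n, and r_in/r_out = 1/√13, giving (1/√13)^13 ≈ 5.74603e-08.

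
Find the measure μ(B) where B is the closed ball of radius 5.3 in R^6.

Volume = π^{6/2}·(5.3)^6/Γ(4) ≈ 114539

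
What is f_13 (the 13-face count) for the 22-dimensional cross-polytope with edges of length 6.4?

Number of 13-faces = 2^(13+1) · C(22,13+1) = 16384 · 319770 = 5239111680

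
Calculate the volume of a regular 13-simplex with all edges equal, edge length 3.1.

Volume = 3.1^13 · √(14/2^13) / 13! ≈ 1.62103e-05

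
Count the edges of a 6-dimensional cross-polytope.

Each 1-face is the convex hull of 2 vertices, one chosen as ±e_i from each of 2 distinct axes: 2^2·C(6,2) = 60.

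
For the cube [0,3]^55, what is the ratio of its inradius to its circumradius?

Ratio = (s/2)/(s√55/2) = 55^(-1/2) ≈ 0.13484.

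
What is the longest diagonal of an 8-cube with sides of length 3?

d = √(3² + 3² + ... + 3²) [8 terms] = √(8·3²) = 3√8 ≈ 8.48528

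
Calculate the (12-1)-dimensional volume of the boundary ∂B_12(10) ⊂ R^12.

The surface area of an n-ball is 2π^(n/2) r^(n-1) / Γ(n/2). For n=12, r=10: 5000000000·π^6/3 ≈ 1.60232e+12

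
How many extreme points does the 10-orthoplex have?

The 10-dimensional cross-polytope has 2n = 2·10 = 20 vertices.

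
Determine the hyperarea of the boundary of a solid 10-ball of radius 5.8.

The surface area of an n-ball is 2π^(n/2) r^(n-1) / Γ(n/2). For n=10, r=5.8: 1.89417e+08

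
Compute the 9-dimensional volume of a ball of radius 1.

The n-ball volume is π^(n/2)·r^n/Γ(n/2+1). With n=9, r=1: V = 32·π^4/945 ≈ 3.29851.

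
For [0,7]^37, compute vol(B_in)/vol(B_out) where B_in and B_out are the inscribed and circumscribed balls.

V_in / V_out = (r_in/r_out)^37 = (1/√37)^37 = 37^(-37/2) ≈ 9.73348e-30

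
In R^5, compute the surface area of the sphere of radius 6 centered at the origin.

|∂B_5(6)| = 3456·π^2 ≈ 34109.4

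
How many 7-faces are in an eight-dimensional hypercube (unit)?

Choose 7 of 8 axes to span the face (C(8,7) = 8 ways), then fix each of the remaining 1 coordinate at one of its two extreme values (2^1 = 2 ways): 8·2 = 16.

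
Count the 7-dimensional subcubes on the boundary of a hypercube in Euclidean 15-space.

Number of 7-faces = C(15,7) · 2^(15-7) = 6435 · 256 = 1647360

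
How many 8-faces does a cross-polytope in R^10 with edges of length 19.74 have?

Number of 8-faces = 2^(8+1) · C(10,8+1) = 512 · 10 = 5120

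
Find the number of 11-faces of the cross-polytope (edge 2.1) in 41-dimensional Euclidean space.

Each 11-face is the convex hull of 12 vertices, one chosen as ±e_i from each of 12 distinct axes: 2^12·C(41,12) = 32352890552320.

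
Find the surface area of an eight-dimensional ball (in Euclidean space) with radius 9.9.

S_8(9.9) = 2·π^(8/2)·(9.9)^7 / Γ(8/2) ≈ 3.02639e+08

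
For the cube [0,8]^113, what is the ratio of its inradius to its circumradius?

For an n-cube of any side s, the inradius is s/2 and the circumradius is s√n/2, so the ratio is 1/√113 ≈ 0.0940721.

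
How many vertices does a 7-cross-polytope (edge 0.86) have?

Each 0-face is the convex hull of 1 vertex, one chosen as ±e_i from each of 1 distinct axis: 2^1·C(7,1) = 14.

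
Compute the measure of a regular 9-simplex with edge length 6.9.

Volume = 6.9^9 · √(10/2^9) / 9! ≈ 13.6535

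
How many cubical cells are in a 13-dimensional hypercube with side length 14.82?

An n-cube has C(n,k)·2^(n-k) k-faces. Here C(13,3)·2^10 = 286·1024 = 292864.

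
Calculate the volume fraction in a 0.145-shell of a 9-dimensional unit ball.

V(inner)/V(outer) = ((1-0.145)/1)^9 ≈ 0.2442, so the shell fraction is 0.755828.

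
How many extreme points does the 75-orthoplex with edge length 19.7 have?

An n-cross-polytope has 2n vertices; here n = 75, giving 150.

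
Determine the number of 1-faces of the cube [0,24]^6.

Number of 1-faces = C(6,1) · 2^(6-1) = 6 · 32 = 192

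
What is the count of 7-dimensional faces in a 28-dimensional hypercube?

An n-cube has C(n,k)·2^(n-k) k-faces. Here C(28,7)·2^21 = 1184040·2097152 = 2483111854080.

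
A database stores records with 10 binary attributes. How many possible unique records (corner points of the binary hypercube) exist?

An n-cube has 2^n vertices; for n = 10 that is 2^10 = 1024.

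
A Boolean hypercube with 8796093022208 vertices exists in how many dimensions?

The n-cube has 2^n vertices, and 8796093022208 = 2^43, so n = 43.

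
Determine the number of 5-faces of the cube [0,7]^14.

Number of 5-faces = C(14,5) · 2^(14-5) = 2002 · 512 = 1025024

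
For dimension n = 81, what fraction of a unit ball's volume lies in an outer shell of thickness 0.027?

1 - (1-0.027)^81 ≈ 0.891072 ≈ 89.11%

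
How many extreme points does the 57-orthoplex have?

Number of vertices = 2n = 114.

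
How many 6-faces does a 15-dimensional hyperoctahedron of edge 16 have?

Number of 6-faces = 2^(6+1) · C(15,6+1) = 128 · 6435 = 823680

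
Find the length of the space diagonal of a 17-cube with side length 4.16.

The space diagonal of an n-cube of side s is s√n. Here 4.16·√17 ≈ 17.1521.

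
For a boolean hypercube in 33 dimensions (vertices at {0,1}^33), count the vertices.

Each vertex is a binary string of length 33, so there are 2^33 = 8589934592.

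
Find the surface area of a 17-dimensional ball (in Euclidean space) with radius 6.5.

S_17(6.5) = 2·π^(17/2)·(6.5)^16 / Γ(17/2) = 51185893014090757·π^8/19958400 ≈ 2.43346e+13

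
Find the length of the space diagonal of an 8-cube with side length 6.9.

Diagonal = √8 · 6.9 ≈ 19.5161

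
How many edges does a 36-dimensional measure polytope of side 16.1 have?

Number of 1-faces = C(36,1)·2^(36-1) = 36·34359738368 = 1236950581248.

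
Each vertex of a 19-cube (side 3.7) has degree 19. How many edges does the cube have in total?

Each of the 2^19 = 524288 vertices has degree 19; total edges = 19·2^19/2 = 4980736.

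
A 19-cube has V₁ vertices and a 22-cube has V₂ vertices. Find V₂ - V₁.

V₁ = 2^19 = 524288. V₂ = 2^22 = 4194304. V₂ - V₁ = 3670016.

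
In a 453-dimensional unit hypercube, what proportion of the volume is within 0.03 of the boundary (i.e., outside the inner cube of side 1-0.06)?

1 - (1 - 2·0.03)^453 = 1 - 0.94^453 ≈ 1 - 6.713e-13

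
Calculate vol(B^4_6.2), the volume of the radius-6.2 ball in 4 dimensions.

V_4(6.2) = π^(4/2) · (6.2)^4 / Γ(4/2 + 1) ≈ 7291.83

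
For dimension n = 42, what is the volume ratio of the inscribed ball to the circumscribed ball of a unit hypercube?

V_in / V_out = (r_in/r_out)^42 = (1/√42)^42 = 42^(-42/2) ≈ 8.1614e-35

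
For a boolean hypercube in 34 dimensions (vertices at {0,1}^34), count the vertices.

Each vertex is a binary string of length 34, so there are 2^34 = 17179869184.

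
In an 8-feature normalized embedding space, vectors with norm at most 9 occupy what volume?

V = 14348907·π^4/8 ≈ 1.74714e+08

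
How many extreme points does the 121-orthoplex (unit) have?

The vertices are ±e_1, ..., ±e_121, so there are 2·121 = 242.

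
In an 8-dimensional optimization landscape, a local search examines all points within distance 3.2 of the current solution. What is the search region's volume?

Volume = π^{8/2}·(3.2)^8/Γ(5) ≈ 44626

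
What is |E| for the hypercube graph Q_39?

Number of 1-faces = C(39,1)·2^(39-1) = 39·274877906944 = 10720238370816.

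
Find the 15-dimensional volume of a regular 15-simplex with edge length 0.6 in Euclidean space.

V = (0.6^15 / 15!) · √((15+1) / 2^15) ≈ 7.94519e-18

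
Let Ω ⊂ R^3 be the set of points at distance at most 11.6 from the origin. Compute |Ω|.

Volume = π^{3/2}·(11.6)^3/Γ(5/2) ≈ 6538.27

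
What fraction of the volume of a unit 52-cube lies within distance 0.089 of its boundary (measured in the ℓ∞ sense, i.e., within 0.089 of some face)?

The inner cube has side 1-2·0.089 = 0.822 and volume (0.822)^52 ≈ 3.744e-05, so the shell holds 0.999963 of the volume.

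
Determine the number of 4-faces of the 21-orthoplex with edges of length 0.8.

Number of 4-faces = 2^(4+1) · C(21,4+1) = 32 · 20349 = 651168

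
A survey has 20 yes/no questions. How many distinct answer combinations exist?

Number of vertices = 2^20 = 1048576.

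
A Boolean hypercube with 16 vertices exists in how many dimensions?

Since 2^n = 16, we have n = 4.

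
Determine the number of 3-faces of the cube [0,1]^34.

Number of 3-faces = C(34,3) · 2^(34-3) = 5984 · 2147483648 = 12850542149632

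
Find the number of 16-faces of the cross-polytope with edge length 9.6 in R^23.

Number of 16-faces = 2^(16+1) · C(23,16+1) = 131072 · 100947 = 13231325184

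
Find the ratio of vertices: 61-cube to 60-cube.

The 61-cube has 2^61 = 2305843009213693952 vertices. The 60-cube has 2^60 = 1152921504606846976 vertices. Ratio: 2305843009213693952/1152921504606846976 = 2.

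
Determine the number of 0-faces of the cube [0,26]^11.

Choose 0 of 11 axes to span the face (C(11,0) = 1 way), then fix each of the remaining 11 coordinates at one of its two extreme values (2^11 = 2048 ways): 1·2048 = 2048.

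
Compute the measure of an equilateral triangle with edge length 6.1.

Area = (√3/4) · 6.1² = 16.1124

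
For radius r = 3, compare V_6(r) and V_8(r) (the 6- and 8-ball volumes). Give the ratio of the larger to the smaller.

V_6(3) ≈ 3767.26, V_8(3) ≈ 26629.2. The 8-ball is larger by a factor of 7.069.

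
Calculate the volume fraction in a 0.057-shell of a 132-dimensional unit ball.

V(inner)/V(outer) = ((1-0.057)/1)^132 ≈ 0.0004321, so the shell fraction is 0.999568.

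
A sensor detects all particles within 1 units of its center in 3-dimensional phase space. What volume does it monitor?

V_3(1) = π^(3/2) · (1)^3 / Γ(3/2 + 1) = 4·π/3 ≈ 4.18879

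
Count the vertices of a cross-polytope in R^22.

An n-cross-polytope has 2n vertices; here n = 22, giving 44.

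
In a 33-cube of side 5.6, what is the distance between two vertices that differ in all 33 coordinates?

The space diagonal of an n-cube of side s is s√n. Here 5.6·√33 ≈ 32.1696.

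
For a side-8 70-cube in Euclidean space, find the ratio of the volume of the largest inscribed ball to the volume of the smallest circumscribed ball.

Volume scales as r^n, and r_in/r_out = 1/√70, giving (1/√70)^70 ≈ 2.63979e-65.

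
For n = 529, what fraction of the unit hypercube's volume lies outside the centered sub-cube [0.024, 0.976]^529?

Shell fraction = 1 - (1-0.048)^529 ≈ 1 - 5e-12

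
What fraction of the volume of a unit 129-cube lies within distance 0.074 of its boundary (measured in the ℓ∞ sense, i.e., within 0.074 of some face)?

The inner cube has side 1-2·0.074 = 0.852 and volume (0.852)^129 ≈ 1.063e-09, so the shell holds 0.9999999989 of the volume.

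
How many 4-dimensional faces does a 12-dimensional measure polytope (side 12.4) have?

f_4(12-cube) = (12 choose 4) · 2^8 = 126720.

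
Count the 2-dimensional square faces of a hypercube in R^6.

An n-cube has C(n,k)·2^(n-k) k-faces. Here C(6,2)·2^4 = 15·16 = 240.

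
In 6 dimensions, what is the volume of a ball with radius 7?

The n-ball volume is π^(n/2)·r^n/Γ(n/2+1). With n=6, r=7: V = 117649·π^3/6 ≈ 607976.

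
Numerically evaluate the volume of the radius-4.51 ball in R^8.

The n-ball volume is π^(n/2)·r^n/Γ(n/2+1). With n=8, r=4.51: V ≈ 694705.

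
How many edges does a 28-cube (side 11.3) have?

Number of 1-faces = C(28,1)·2^(28-1) = 28·134217728 = 3758096384.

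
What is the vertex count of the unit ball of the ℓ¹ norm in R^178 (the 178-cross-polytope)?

An n-cross-polytope has 2n vertices; here n = 178, giving 356.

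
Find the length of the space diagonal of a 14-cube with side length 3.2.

Diagonal = √14 · 3.2 ≈ 11.9733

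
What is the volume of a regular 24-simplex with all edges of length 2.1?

Volume = 2.1^24 · √(25/2^24) / 24! ≈ 1.06455e-19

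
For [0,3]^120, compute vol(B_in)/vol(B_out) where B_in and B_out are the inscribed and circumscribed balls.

Volume scales as r^n, and r_in/r_out = 1/√120, giving (1/√120)^120 ≈ 1.7747e-125.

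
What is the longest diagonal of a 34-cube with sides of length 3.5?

d = √(3.5² + 3.5² + ... + 3.5²) [34 terms] = √(34·3.5²) = 3.5√34 ≈ 20.4083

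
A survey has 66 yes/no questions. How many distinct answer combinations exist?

Each vertex is a binary string of length 66, so there are 2^66 = 73786976294838206464.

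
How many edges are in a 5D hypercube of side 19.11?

Number of 1-faces = C(5,1) · 2^(5-1) = 5 · 16 = 80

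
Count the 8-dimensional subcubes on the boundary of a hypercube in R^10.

Choose 8 of 10 axes to span the face (C(10,8) = 45 ways), then fix each of the remaining 2 coordinates at one of its two extreme values (2^2 = 4 ways): 45·4 = 180.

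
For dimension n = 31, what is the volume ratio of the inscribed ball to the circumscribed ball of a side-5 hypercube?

V_in/V_out = n^(-n/2) = 31^(-31/2) ≈ 7.65409e-24.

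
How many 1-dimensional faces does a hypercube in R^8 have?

Choose 1 of 8 axes to span the face (C(8,1) = 8 ways), then fix each of the remaining 7 coordinates at one of its two extreme values (2^7 = 128 ways): 8·128 = 1024.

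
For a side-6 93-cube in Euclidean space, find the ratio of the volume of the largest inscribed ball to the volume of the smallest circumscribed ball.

The radii are 6/2 and 6√93/2, so the volume ratio is (1/√93)^93 = 93^{-93/2} ≈ 2.92108e-92.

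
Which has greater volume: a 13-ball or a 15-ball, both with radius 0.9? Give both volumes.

V_13(0.9) ≈ 0.23147. V_15(0.9) ≈ 0.0785358. The 13-ball is larger.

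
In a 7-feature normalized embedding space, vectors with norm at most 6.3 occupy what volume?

The n-ball volume is π^(n/2)·r^n/Γ(n/2+1). With n=7, r=6.3: V ≈ 1.86108e+06.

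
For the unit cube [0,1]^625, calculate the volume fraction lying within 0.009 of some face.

Shell fraction = 1 - (1-0.018)^625 ≈ 0.999988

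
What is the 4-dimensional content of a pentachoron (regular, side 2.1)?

V_4 = √(5) · 2.1^4 / (4! · 2^(4/2)) ≈ 0.452992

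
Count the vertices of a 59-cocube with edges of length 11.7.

The vertices are ±e_1, ..., ±e_59, so there are 2·59 = 118.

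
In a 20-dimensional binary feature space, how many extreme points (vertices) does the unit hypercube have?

The 20-cube has 2^20 = 1048576 vertices.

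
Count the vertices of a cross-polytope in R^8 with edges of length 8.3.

Number of vertices = 2n = 16.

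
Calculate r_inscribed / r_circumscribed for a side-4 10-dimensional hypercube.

Ratio = (s/2)/(s√10/2) = 10^(-1/2) ≈ 0.316228.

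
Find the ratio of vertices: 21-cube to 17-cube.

The 21-cube has 2^21 = 2097152 vertices. The 17-cube has 2^17 = 131072 vertices. Ratio: 2097152/131072 = 16.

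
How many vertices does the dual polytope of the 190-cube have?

Number of vertices = 2n = 380.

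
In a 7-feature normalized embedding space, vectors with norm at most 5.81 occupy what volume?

V_7(5.81) = π^(7/2) · (5.81)^7 / Γ(7/2 + 1) ≈ 1.05588e+06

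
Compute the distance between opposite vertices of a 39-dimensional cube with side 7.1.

Diagonal = √39 · 7.1 ≈ 44.3395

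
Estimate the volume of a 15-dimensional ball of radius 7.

V = 173625106649344·π^7/289575 ≈ 1.81093e+12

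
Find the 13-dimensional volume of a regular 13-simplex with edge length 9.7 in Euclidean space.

For a regular n-simplex with edge a, V = (a^n / n!)·√((n+1)/2^n). With a=9.7, n=13: V ≈ 44.6808.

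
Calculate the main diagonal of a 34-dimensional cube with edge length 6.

The space diagonal of an n-cube of side s is s√n. Here 6·√34 ≈ 34.9857.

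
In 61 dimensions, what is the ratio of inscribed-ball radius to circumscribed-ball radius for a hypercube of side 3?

r_in = 3/2 (half the side); r_out = 3√61/2 (half the diagonal). Ratio = 1/√61 ≈ 0.128037.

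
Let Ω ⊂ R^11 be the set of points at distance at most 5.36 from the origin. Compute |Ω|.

V_11(5.36) = π^(11/2) · (5.36)^11 / Γ(11/2 + 1) ≈ 1.97659e+08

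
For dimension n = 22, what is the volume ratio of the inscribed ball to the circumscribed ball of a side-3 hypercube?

V_in/V_out = n^(-n/2) = 22^(-22/2) ≈ 1.7114e-15.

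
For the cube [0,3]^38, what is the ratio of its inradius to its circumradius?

r_in / r_out = (3/2) / (3√38/2) = 1/√38 ≈ 0.162221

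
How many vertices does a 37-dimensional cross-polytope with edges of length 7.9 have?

The 37-dimensional cross-polytope has 2n = 2·37 = 74 vertices.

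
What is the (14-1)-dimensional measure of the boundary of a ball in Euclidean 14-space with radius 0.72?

The surface area of an n-ball is 2π^(n/2) r^(n-1) / Γ(n/2). For n=14, r=0.72: 0.117238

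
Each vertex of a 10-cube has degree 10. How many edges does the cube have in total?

Each of the 2^10 = 1024 vertices has degree 10; total edges = 10·2^10/2 = 5120.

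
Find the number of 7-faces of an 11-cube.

Choose 7 of 11 axes to span the face (C(11,7) = 330 ways), then fix each of the remaining 4 coordinates at one of its two extreme values (2^4 = 16 ways): 330·16 = 5280.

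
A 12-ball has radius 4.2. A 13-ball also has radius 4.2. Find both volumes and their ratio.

V_12(4.2) ≈ 4.02308e+07. V_13(4.2) ≈ 1.15234e+08. Ratio V_12/V_13 ≈ 0.3491.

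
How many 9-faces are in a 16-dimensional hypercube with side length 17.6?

f_9(16-cube) = (16 choose 9) · 2^7 = 1464320.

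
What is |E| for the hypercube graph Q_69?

The 69-cube has n·2^(n-1) = 69·2^68 = 69·295147905179352825856 = 20365205457375344984064 edges.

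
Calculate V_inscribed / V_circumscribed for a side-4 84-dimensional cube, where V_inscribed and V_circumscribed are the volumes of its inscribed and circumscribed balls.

V_in / V_out = (r_in/r_out)^84 = (1/√84)^84 = 84^(-84/2) ≈ 1.5145e-81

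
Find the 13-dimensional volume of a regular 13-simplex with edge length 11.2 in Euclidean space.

V_13 = √(14) · 11.2^13 / (13! · 2^(13/2)) ≈ 289.683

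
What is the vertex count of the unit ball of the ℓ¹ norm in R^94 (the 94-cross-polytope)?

The 94-dimensional cross-polytope has 2n = 2·94 = 188 vertices.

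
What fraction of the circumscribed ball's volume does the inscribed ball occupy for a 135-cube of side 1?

Volume scales as r^n, and r_in/r_out = 1/√135, giving (1/√135)^135 ≈ 1.59394e-144.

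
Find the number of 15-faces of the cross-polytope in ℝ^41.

An n-cross-polytope has 2^(k+1)·C(n,k+1) k-faces. Here 2^16·C(41,16) = 65536·103077446706 = 6755283547324416.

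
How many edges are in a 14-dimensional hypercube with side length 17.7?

Number of 1-faces = C(14,1) · 2^(14-1) = 14 · 8192 = 114688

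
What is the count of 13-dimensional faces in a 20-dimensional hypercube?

Number of 13-faces = C(20,13) · 2^(20-13) = 77520 · 128 = 9922560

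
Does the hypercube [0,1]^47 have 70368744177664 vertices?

False. The 47-cube has 2^47 = 140737488355328 vertices.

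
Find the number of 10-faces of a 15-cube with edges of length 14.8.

Choose 10 of 15 axes to span the face (C(15,10) = 3003 ways), then fix each of the remaining 5 coordinates at one of its two extreme values (2^5 = 32 ways): 3003·32 = 96096.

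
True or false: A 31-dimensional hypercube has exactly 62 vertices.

False. The 31-cube has 2^31 = 2147483648 vertices.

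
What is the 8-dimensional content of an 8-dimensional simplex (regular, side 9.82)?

For a regular n-simplex with edge a, V = (a^n / n!)·√((n+1)/2^n). With a=9.82, n=8: V ≈ 402.136.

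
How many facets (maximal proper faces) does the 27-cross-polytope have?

f_26(27-orthoplex) = 2^27 · (27 choose 27) = 134217728.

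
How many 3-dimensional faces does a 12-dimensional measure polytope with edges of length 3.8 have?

An n-cube has C(n,k)·2^(n-k) k-faces. Here C(12,3)·2^9 = 220·512 = 112640.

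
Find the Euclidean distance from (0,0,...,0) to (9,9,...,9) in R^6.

The space diagonal of an n-cube of side s is s√n. Here 9·√6 ≈ 22.0454.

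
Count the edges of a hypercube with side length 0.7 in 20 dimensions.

Each of the 2^20 = 1048576 vertices has degree 20; total edges = 20·2^20/2 = 10485760.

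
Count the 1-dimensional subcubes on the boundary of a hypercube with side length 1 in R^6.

Choose 1 of 6 axes to span the face (C(6,1) = 6 ways), then fix each of the remaining 5 coordinates at one of its two extreme values (2^5 = 32 ways): 6·32 = 192.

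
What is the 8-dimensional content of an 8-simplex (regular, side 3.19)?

For a regular n-simplex with edge a, V = (a^n / n!)·√((n+1)/2^n). With a=3.19, n=8: V ≈ 0.0498662.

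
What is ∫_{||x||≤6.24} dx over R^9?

Volume = π^{9/2}·(6.24)^9/Γ(11/2) ≈ 4.73128e+07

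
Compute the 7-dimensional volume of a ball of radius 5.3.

Volume = π^{7/2}·(5.3)^7/Γ(9/2) ≈ 555024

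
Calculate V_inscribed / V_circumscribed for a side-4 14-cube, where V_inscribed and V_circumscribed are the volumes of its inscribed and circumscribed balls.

The radii are 4/2 and 4√14/2, so the volume ratio is (1/√14)^14 = 14^{-14/2} ≈ 9.48645e-09.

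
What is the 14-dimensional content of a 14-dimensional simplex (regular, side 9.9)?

V_14 = √(15) · 9.9^14 / (14! · 2^(14/2)) ≈ 30.1523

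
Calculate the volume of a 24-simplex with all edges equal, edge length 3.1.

For a regular n-simplex with edge a, V = (a^n / n!)·√((n+1)/2^n). With a=3.1, n=24: V ≈ 1.22063e-15.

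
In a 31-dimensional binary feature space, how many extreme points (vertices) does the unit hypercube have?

Number of vertices = 2^31 = 2147483648.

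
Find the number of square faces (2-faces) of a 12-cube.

Choose 2 of 12 axes to span the face (C(12,2) = 66 ways), then fix each of the remaining 10 coordinates at one of its two extreme values (2^10 = 1024 ways): 66·1024 = 67584.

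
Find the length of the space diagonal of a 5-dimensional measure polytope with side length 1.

d = √(1² + 1² + ... + 1²) [5 terms] = √(5·1²) = 1√5 ≈ 2.23607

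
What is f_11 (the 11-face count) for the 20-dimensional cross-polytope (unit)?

f_11(20-orthoplex) = 2^12 · (20 choose 12) = 515973120.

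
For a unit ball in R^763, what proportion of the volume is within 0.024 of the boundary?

1 - (1-0.024)^763 ≈ 0.9999999911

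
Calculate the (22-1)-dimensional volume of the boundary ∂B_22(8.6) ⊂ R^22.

S = n·V_n(r)/r = 22·V_22(8.6)/8.6 (volume-to-surface relation), giving 6.82941e+18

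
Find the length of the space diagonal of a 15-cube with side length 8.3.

Diagonal = √15 · 8.3 ≈ 32.1458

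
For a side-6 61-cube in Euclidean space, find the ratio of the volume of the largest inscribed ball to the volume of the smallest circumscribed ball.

V_in/V_out = n^(-n/2) = 61^(-61/2) ≈ 3.52728e-55.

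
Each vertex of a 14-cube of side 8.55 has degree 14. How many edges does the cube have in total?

Number of 1-faces = C(14,1)·2^(14-1) = 14·8192 = 114688.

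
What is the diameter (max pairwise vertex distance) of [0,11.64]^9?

The space diagonal of an n-cube of side s is s√n. Here 11.64·√9 = 34.92.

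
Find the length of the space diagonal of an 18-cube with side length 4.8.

The space diagonal of an n-cube of side s is s√n. Here 4.8·√18 ≈ 20.3647.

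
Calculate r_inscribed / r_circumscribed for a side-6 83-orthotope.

Ratio = (s/2)/(s√83/2) = 83^(-1/2) ≈ 0.109764.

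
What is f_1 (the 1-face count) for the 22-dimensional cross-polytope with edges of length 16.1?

f_1(22-orthoplex) = 2^2 · (22 choose 2) = 924.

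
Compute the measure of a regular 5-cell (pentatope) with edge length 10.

V_4 = √(5) · 10^4 / (4! · 2^(4/2)) ≈ 232.924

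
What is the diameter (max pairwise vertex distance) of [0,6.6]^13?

||(6.6,6.6,...,6.6)|| = √(13)·6.6 ≈ 23.7966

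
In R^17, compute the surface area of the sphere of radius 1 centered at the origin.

|∂B_17(1)| = 512·π^8/2027025 ≈ 2.39668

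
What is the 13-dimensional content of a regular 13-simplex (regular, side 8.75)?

V_13 = √(14) · 8.75^13 / (13! · 2^(13/2)) ≈ 11.7002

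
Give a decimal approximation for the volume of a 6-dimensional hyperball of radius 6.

V = 7776·π^3 ≈ 241105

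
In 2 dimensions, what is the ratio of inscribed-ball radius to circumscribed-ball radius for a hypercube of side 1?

r_in = 1/2 (half the side); r_out = 1√2/2 (half the diagonal). Ratio = 1/√2 ≈ 0.707107.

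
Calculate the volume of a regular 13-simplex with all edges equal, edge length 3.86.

V_13 = √(14) · 3.86^13 / (13! · 2^(13/2)) ≈ 0.000280365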